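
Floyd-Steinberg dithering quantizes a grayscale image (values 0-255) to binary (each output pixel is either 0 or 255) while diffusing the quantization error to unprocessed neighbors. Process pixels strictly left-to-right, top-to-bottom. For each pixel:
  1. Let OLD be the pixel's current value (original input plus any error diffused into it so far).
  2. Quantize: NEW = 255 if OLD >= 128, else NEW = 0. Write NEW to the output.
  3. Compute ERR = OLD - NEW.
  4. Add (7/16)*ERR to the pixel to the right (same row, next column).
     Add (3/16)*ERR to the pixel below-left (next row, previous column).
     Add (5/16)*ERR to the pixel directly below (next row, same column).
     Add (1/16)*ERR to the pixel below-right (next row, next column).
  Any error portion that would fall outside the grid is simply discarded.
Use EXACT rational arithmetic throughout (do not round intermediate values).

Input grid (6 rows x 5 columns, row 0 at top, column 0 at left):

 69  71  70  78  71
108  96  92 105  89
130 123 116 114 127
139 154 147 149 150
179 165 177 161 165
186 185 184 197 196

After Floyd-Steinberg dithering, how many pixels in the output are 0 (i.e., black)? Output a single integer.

(0,0): OLD=69 → NEW=0, ERR=69
(0,1): OLD=1619/16 → NEW=0, ERR=1619/16
(0,2): OLD=29253/256 → NEW=0, ERR=29253/256
(0,3): OLD=524259/4096 → NEW=0, ERR=524259/4096
(0,4): OLD=8322869/65536 → NEW=0, ERR=8322869/65536
(1,0): OLD=38025/256 → NEW=255, ERR=-27255/256
(1,1): OLD=218687/2048 → NEW=0, ERR=218687/2048
(1,2): OLD=13418411/65536 → NEW=255, ERR=-3293269/65536
(1,3): OLD=40361423/262144 → NEW=255, ERR=-26485297/262144
(1,4): OLD=387905933/4194304 → NEW=0, ERR=387905933/4194304
(2,0): OLD=3825701/32768 → NEW=0, ERR=3825701/32768
(2,1): OLD=200667495/1048576 → NEW=255, ERR=-66719385/1048576
(2,2): OLD=1009804021/16777216 → NEW=0, ERR=1009804021/16777216
(2,3): OLD=33006769423/268435456 → NEW=0, ERR=33006769423/268435456
(2,4): OLD=873517186985/4294967296 → NEW=255, ERR=-221699473495/4294967296
(3,0): OLD=2743987029/16777216 → NEW=255, ERR=-1534203051/16777216
(3,1): OLD=15125129521/134217728 → NEW=0, ERR=15125129521/134217728
(3,2): OLD=1005836473195/4294967296 → NEW=255, ERR=-89380187285/4294967296
(3,3): OLD=1480936710675/8589934592 → NEW=255, ERR=-709496610285/8589934592
(3,4): OLD=14488588635391/137438953472 → NEW=0, ERR=14488588635391/137438953472
(4,0): OLD=368406839515/2147483648 → NEW=255, ERR=-179201490725/2147483648
(4,1): OLD=10589016971739/68719476736 → NEW=255, ERR=-6934449595941/68719476736
(4,2): OLD=129638143629877/1099511627776 → NEW=0, ERR=129638143629877/1099511627776
(4,3): OLD=3610575927282139/17592186044416 → NEW=255, ERR=-875431514043941/17592186044416
(4,4): OLD=48134998227737213/281474976710656 → NEW=255, ERR=-23641120833480067/281474976710656
(5,0): OLD=155033575462513/1099511627776 → NEW=255, ERR=-125341889620367/1099511627776
(5,1): OLD=1059784245418771/8796093022208 → NEW=0, ERR=1059784245418771/8796093022208
(5,2): OLD=72597913002320939/281474976710656 → NEW=255, ERR=821793941103659/281474976710656
(5,3): OLD=196297791331251589/1125899906842624 → NEW=255, ERR=-90806684913617531/1125899906842624
(5,4): OLD=2366325279894732583/18014398509481984 → NEW=255, ERR=-2227346340023173337/18014398509481984
Output grid:
  Row 0: .....  (5 black, running=5)
  Row 1: #.##.  (2 black, running=7)
  Row 2: .#..#  (3 black, running=10)
  Row 3: #.##.  (2 black, running=12)
  Row 4: ##.##  (1 black, running=13)
  Row 5: #.###  (1 black, running=14)

Answer: 14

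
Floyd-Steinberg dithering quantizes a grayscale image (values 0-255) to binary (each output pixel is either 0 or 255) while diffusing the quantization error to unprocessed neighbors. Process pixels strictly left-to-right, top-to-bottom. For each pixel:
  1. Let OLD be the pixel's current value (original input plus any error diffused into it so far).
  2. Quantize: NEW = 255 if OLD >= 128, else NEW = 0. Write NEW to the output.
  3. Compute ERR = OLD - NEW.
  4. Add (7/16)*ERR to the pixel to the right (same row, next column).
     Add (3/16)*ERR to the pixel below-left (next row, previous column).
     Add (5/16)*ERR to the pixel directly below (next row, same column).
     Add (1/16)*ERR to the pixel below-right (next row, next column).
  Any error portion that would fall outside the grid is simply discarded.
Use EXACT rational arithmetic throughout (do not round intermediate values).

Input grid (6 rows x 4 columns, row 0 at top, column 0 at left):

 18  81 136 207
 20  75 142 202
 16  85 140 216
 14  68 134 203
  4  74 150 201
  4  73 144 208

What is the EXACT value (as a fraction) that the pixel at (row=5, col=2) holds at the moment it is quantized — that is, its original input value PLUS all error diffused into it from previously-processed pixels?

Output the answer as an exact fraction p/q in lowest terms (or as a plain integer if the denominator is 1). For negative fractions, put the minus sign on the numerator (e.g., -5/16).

Answer: 857442693124719/4398046511104

Derivation:
(0,0): OLD=18 → NEW=0, ERR=18
(0,1): OLD=711/8 → NEW=0, ERR=711/8
(0,2): OLD=22385/128 → NEW=255, ERR=-10255/128
(0,3): OLD=352151/2048 → NEW=255, ERR=-170089/2048
(1,0): OLD=5413/128 → NEW=0, ERR=5413/128
(1,1): OLD=109955/1024 → NEW=0, ERR=109955/1024
(1,2): OLD=5043775/32768 → NEW=255, ERR=-3312065/32768
(1,3): OLD=66489321/524288 → NEW=0, ERR=66489321/524288
(2,0): OLD=808529/16384 → NEW=0, ERR=808529/16384
(2,1): OLD=64926219/524288 → NEW=0, ERR=64926219/524288
(2,2): OLD=202461047/1048576 → NEW=255, ERR=-64925833/1048576
(2,3): OLD=3728304955/16777216 → NEW=255, ERR=-549885125/16777216
(3,0): OLD=441583809/8388608 → NEW=0, ERR=441583809/8388608
(3,1): OLD=16267736543/134217728 → NEW=0, ERR=16267736543/134217728
(3,2): OLD=363508300577/2147483648 → NEW=255, ERR=-184100029663/2147483648
(3,3): OLD=5201432095079/34359738368 → NEW=255, ERR=-3560301188761/34359738368
(4,0): OLD=92719848941/2147483648 → NEW=0, ERR=92719848941/2147483648
(4,1): OLD=2026911935687/17179869184 → NEW=0, ERR=2026911935687/17179869184
(4,2): OLD=89595773798503/549755813888 → NEW=255, ERR=-50591958742937/549755813888
(4,3): OLD=1081917283568641/8796093022208 → NEW=0, ERR=1081917283568641/8796093022208
(5,0): OLD=10889041392477/274877906944 → NEW=0, ERR=10889041392477/274877906944
(5,1): OLD=990827684925867/8796093022208 → NEW=0, ERR=990827684925867/8796093022208
(5,2): OLD=857442693124719/4398046511104 → NEW=255, ERR=-264059167206801/4398046511104
Target (5,2): original=144, with diffused error = 857442693124719/4398046511104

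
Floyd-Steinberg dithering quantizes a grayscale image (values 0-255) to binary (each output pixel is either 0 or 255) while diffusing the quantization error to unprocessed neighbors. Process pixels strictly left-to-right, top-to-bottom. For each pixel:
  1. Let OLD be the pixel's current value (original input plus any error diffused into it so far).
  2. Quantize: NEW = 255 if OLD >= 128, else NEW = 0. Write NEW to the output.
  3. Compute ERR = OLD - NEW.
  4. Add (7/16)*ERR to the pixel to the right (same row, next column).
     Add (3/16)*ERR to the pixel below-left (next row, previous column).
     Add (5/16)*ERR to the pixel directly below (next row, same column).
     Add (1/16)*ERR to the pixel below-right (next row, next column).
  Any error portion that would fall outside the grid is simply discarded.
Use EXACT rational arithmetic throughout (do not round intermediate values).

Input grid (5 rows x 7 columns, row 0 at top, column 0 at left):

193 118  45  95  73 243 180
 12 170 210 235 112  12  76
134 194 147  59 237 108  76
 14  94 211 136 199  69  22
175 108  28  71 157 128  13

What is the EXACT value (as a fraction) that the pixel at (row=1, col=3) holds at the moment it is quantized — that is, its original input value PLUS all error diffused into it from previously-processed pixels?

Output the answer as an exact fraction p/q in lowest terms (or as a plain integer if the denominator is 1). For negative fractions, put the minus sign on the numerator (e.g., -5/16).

(0,0): OLD=193 → NEW=255, ERR=-62
(0,1): OLD=727/8 → NEW=0, ERR=727/8
(0,2): OLD=10849/128 → NEW=0, ERR=10849/128
(0,3): OLD=270503/2048 → NEW=255, ERR=-251737/2048
(0,4): OLD=629905/32768 → NEW=0, ERR=629905/32768
(0,5): OLD=131811319/524288 → NEW=255, ERR=-1882121/524288
(0,6): OLD=1496774593/8388608 → NEW=255, ERR=-642320447/8388608
(1,0): OLD=1237/128 → NEW=0, ERR=1237/128
(1,1): OLD=219795/1024 → NEW=255, ERR=-41325/1024
(1,2): OLD=6601551/32768 → NEW=255, ERR=-1754289/32768
(1,3): OLD=23863939/131072 → NEW=255, ERR=-9559421/131072
Target (1,3): original=235, with diffused error = 23863939/131072

Answer: 23863939/131072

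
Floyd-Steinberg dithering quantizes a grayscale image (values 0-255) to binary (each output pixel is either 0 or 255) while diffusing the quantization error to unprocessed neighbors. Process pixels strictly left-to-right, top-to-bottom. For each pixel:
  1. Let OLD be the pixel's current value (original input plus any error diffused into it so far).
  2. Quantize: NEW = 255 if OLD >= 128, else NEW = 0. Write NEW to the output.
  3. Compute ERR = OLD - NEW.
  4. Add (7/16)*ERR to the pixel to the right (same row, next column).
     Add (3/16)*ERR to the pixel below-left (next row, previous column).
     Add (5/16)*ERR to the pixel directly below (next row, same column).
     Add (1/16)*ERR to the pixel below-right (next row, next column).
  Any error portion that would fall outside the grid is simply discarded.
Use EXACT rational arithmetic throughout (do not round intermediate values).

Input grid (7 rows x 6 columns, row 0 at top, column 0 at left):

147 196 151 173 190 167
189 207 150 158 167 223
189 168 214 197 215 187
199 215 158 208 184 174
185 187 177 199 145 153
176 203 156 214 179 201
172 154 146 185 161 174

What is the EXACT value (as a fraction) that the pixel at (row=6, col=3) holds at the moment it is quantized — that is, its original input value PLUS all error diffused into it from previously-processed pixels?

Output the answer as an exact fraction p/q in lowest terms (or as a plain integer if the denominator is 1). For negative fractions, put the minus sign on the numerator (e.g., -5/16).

Answer: 15662569297111949179/72057594037927936

Derivation:
(0,0): OLD=147 → NEW=255, ERR=-108
(0,1): OLD=595/4 → NEW=255, ERR=-425/4
(0,2): OLD=6689/64 → NEW=0, ERR=6689/64
(0,3): OLD=223975/1024 → NEW=255, ERR=-37145/1024
(0,4): OLD=2852945/16384 → NEW=255, ERR=-1324975/16384
(0,5): OLD=34503223/262144 → NEW=255, ERR=-32343497/262144
(1,0): OLD=8661/64 → NEW=255, ERR=-7659/64
(1,1): OLD=68755/512 → NEW=255, ERR=-61805/512
(1,2): OLD=1907215/16384 → NEW=0, ERR=1907215/16384
(1,3): OLD=12383779/65536 → NEW=255, ERR=-4327901/65536
(1,4): OLD=366729929/4194304 → NEW=0, ERR=366729929/4194304
(1,5): OLD=14605712815/67108864 → NEW=255, ERR=-2507047505/67108864
(2,0): OLD=1056513/8192 → NEW=255, ERR=-1032447/8192
(2,1): OLD=23458075/262144 → NEW=0, ERR=23458075/262144
(2,2): OLD=1130785809/4194304 → NEW=255, ERR=61238289/4194304
(2,3): OLD=6926311369/33554432 → NEW=255, ERR=-1630068791/33554432
(2,4): OLD=225419010267/1073741824 → NEW=255, ERR=-48385154853/1073741824
(2,5): OLD=2767258514861/17179869184 → NEW=255, ERR=-1613608127059/17179869184
(3,0): OLD=739849201/4194304 → NEW=255, ERR=-329698319/4194304
(3,1): OLD=6826132765/33554432 → NEW=255, ERR=-1730247395/33554432
(3,2): OLD=36637915559/268435456 → NEW=255, ERR=-31813125721/268435456
(3,3): OLD=2292355800949/17179869184 → NEW=255, ERR=-2088510840971/17179869184
(3,4): OLD=13205863500245/137438953472 → NEW=0, ERR=13205863500245/137438953472
(3,5): OLD=404333466064219/2199023255552 → NEW=255, ERR=-156417464101541/2199023255552
(4,0): OLD=80942443775/536870912 → NEW=255, ERR=-55959638785/536870912
(4,1): OLD=843100366451/8589934592 → NEW=0, ERR=843100366451/8589934592
(4,2): OLD=43125175239529/274877906944 → NEW=255, ERR=-26968691031191/274877906944
(4,3): OLD=566008091476845/4398046511104 → NEW=255, ERR=-555493768854675/4398046511104
(4,4): OLD=6954786123919933/70368744177664 → NEW=0, ERR=6954786123919933/70368744177664
(4,5): OLD=202680796470239883/1125899906842624 → NEW=255, ERR=-84423679774629237/1125899906842624
(5,0): OLD=22241785807625/137438953472 → NEW=255, ERR=-12805147327735/137438953472
(5,1): OLD=738870029646489/4398046511104 → NEW=255, ERR=-382631830685031/4398046511104
(5,2): OLD=2453396037741987/35184372088832 → NEW=0, ERR=2453396037741987/35184372088832
(5,3): OLD=244810996552110257/1125899906842624 → NEW=255, ERR=-42293479692758863/1125899906842624
(5,4): OLD=386178552638859153/2251799813685248 → NEW=255, ERR=-188030399850879087/2251799813685248
(5,5): OLD=5303891760074749445/36028797018963968 → NEW=255, ERR=-3883451479761062395/36028797018963968
(6,0): OLD=8906704934065515/70368744177664 → NEW=0, ERR=8906704934065515/70368744177664
(6,1): OLD=213289114532071823/1125899906842624 → NEW=255, ERR=-73815361712797297/1125899906842624
(6,2): OLD=570275957174965495/4503599627370496 → NEW=0, ERR=570275957174965495/4503599627370496
(6,3): OLD=15662569297111949179/72057594037927936 → NEW=255, ERR=-2712117182559674501/72057594037927936
Target (6,3): original=185, with diffused error = 15662569297111949179/72057594037927936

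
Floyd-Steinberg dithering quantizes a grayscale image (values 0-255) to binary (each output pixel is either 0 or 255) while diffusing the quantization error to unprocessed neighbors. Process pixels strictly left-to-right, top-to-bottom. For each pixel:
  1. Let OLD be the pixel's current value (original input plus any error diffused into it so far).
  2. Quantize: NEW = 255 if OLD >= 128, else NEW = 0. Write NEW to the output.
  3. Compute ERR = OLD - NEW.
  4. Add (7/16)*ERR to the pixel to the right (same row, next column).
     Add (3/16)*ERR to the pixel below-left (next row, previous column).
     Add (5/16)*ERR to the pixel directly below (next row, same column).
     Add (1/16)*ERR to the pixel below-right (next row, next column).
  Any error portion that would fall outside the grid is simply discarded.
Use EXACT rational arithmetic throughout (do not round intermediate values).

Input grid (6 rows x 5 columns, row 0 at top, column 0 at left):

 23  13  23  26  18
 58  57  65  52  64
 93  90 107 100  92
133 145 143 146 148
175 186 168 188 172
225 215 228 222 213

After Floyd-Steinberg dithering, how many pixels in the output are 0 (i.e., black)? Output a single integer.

(0,0): OLD=23 → NEW=0, ERR=23
(0,1): OLD=369/16 → NEW=0, ERR=369/16
(0,2): OLD=8471/256 → NEW=0, ERR=8471/256
(0,3): OLD=165793/4096 → NEW=0, ERR=165793/4096
(0,4): OLD=2340199/65536 → NEW=0, ERR=2340199/65536
(1,0): OLD=17795/256 → NEW=0, ERR=17795/256
(1,1): OLD=209429/2048 → NEW=0, ERR=209429/2048
(1,2): OLD=8461369/65536 → NEW=255, ERR=-8250311/65536
(1,3): OLD=4806597/262144 → NEW=0, ERR=4806597/262144
(1,4): OLD=359496367/4194304 → NEW=0, ERR=359496367/4194304
(2,0): OLD=4387511/32768 → NEW=255, ERR=-3968329/32768
(2,1): OLD=52128461/1048576 → NEW=0, ERR=52128461/1048576
(2,2): OLD=1664943271/16777216 → NEW=0, ERR=1664943271/16777216
(2,3): OLD=42238136325/268435456 → NEW=255, ERR=-26212904955/268435456
(2,4): OLD=331607449315/4294967296 → NEW=0, ERR=331607449315/4294967296
(3,0): OLD=1752822471/16777216 → NEW=0, ERR=1752822471/16777216
(3,1): OLD=29163110331/134217728 → NEW=255, ERR=-5062410309/134217728
(3,2): OLD=611208211833/4294967296 → NEW=255, ERR=-484008448647/4294967296
(3,3): OLD=746124986481/8589934592 → NEW=0, ERR=746124986481/8589934592
(3,4): OLD=28041101553813/137438953472 → NEW=255, ERR=-7005831581547/137438953472
(4,0): OLD=430735306313/2147483648 → NEW=255, ERR=-116873023927/2147483648
(4,1): OLD=9332311895113/68719476736 → NEW=255, ERR=-8191154672567/68719476736
(4,2): OLD=103974240463975/1099511627776 → NEW=0, ERR=103974240463975/1099511627776
(4,3): OLD=4220624530135113/17592186044416 → NEW=255, ERR=-265382911190967/17592186044416
(4,4): OLD=43600347376019071/281474976710656 → NEW=255, ERR=-28175771685198209/281474976710656
(5,0): OLD=204116968403579/1099511627776 → NEW=255, ERR=-76258496679301/1099511627776
(5,1): OLD=1422650941065137/8796093022208 → NEW=255, ERR=-820352779597903/8796093022208
(5,2): OLD=58116210683026873/281474976710656 → NEW=255, ERR=-13659908378190407/281474976710656
(5,3): OLD=206259804059205719/1125899906842624 → NEW=255, ERR=-80844672185663401/1125899906842624
(5,4): OLD=2690654237199832717/18014398509481984 → NEW=255, ERR=-1903017382718073203/18014398509481984
Output grid:
  Row 0: .....  (5 black, running=5)
  Row 1: ..#..  (4 black, running=9)
  Row 2: #..#.  (3 black, running=12)
  Row 3: .##.#  (2 black, running=14)
  Row 4: ##.##  (1 black, running=15)
  Row 5: #####  (0 black, running=15)

Answer: 15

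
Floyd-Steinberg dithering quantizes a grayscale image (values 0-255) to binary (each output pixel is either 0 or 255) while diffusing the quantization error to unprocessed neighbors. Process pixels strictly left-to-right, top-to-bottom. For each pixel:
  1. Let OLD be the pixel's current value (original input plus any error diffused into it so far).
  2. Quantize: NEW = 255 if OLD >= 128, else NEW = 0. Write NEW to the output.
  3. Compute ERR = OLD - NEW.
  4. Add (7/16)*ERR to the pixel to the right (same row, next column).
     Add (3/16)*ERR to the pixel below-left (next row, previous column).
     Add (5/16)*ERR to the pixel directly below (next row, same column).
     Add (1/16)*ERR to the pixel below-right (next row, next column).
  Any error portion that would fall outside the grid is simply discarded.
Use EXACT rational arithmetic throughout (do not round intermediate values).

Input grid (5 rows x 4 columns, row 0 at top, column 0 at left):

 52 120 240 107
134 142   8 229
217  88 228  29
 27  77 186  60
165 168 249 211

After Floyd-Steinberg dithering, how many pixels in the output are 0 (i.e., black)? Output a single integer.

Answer: 9

Derivation:
(0,0): OLD=52 → NEW=0, ERR=52
(0,1): OLD=571/4 → NEW=255, ERR=-449/4
(0,2): OLD=12217/64 → NEW=255, ERR=-4103/64
(0,3): OLD=80847/1024 → NEW=0, ERR=80847/1024
(1,0): OLD=8269/64 → NEW=255, ERR=-8051/64
(1,1): OLD=22075/512 → NEW=0, ERR=22075/512
(1,2): OLD=239479/16384 → NEW=0, ERR=239479/16384
(1,3): OLD=67124721/262144 → NEW=255, ERR=278001/262144
(2,0): OLD=1521849/8192 → NEW=255, ERR=-567111/8192
(2,1): OLD=17318499/262144 → NEW=0, ERR=17318499/262144
(2,2): OLD=138603191/524288 → NEW=255, ERR=4909751/524288
(2,3): OLD=288081227/8388608 → NEW=0, ERR=288081227/8388608
(3,0): OLD=74463945/4194304 → NEW=0, ERR=74463945/4194304
(3,1): OLD=6901583255/67108864 → NEW=0, ERR=6901583255/67108864
(3,2): OLD=262516787881/1073741824 → NEW=255, ERR=-11287377239/1073741824
(3,3): OLD=1146207665695/17179869184 → NEW=0, ERR=1146207665695/17179869184
(4,0): OLD=203829266325/1073741824 → NEW=255, ERR=-69974898795/1073741824
(4,1): OLD=1466860514975/8589934592 → NEW=255, ERR=-723572805985/8589934592
(4,2): OLD=62617017676511/274877906944 → NEW=255, ERR=-7476848594209/274877906944
(4,3): OLD=964456918365897/4398046511104 → NEW=255, ERR=-157044941965623/4398046511104
Output grid:
  Row 0: .##.  (2 black, running=2)
  Row 1: #..#  (2 black, running=4)
  Row 2: #.#.  (2 black, running=6)
  Row 3: ..#.  (3 black, running=9)
  Row 4: ####  (0 black, running=9)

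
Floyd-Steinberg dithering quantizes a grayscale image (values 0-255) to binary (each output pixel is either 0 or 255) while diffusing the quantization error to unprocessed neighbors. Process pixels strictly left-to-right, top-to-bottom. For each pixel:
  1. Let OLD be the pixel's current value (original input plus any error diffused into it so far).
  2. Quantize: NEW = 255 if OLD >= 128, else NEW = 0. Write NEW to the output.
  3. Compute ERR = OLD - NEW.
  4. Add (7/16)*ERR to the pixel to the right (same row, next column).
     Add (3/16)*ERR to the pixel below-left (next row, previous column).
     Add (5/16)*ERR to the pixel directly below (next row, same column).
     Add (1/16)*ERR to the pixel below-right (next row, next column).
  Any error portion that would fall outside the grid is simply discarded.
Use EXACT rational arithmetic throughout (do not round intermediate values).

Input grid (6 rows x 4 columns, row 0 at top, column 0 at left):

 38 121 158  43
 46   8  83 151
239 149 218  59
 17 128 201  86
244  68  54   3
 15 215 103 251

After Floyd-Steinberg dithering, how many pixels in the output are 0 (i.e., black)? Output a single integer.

Answer: 14

Derivation:
(0,0): OLD=38 → NEW=0, ERR=38
(0,1): OLD=1101/8 → NEW=255, ERR=-939/8
(0,2): OLD=13651/128 → NEW=0, ERR=13651/128
(0,3): OLD=183621/2048 → NEW=0, ERR=183621/2048
(1,0): OLD=4591/128 → NEW=0, ERR=4591/128
(1,1): OLD=9609/1024 → NEW=0, ERR=9609/1024
(1,2): OLD=4256829/32768 → NEW=255, ERR=-4099011/32768
(1,3): OLD=68658747/524288 → NEW=255, ERR=-65034693/524288
(2,0): OLD=4128243/16384 → NEW=255, ERR=-49677/16384
(2,1): OLD=67839137/524288 → NEW=255, ERR=-65854303/524288
(2,2): OLD=106203909/1048576 → NEW=0, ERR=106203909/1048576
(2,3): OLD=951767825/16777216 → NEW=0, ERR=951767825/16777216
(3,0): OLD=-62904893/8388608 → NEW=0, ERR=-62904893/8388608
(3,1): OLD=13994649885/134217728 → NEW=0, ERR=13994649885/134217728
(3,2): OLD=603560990435/2147483648 → NEW=255, ERR=55952660195/2147483648
(3,3): OLD=4173243134645/34359738368 → NEW=0, ERR=4173243134645/34359738368
(4,0): OLD=560937568327/2147483648 → NEW=255, ERR=13329238087/2147483648
(4,1): OLD=1850546597205/17179869184 → NEW=0, ERR=1850546597205/17179869184
(4,2): OLD=76173038900917/549755813888 → NEW=255, ERR=-64014693640523/549755813888
(4,3): OLD=-73531244635517/8796093022208 → NEW=0, ERR=-73531244635517/8796093022208
(5,0): OLD=10207977919255/274877906944 → NEW=0, ERR=10207977919255/274877906944
(5,1): OLD=2141527350225793/8796093022208 → NEW=255, ERR=-101476370437247/8796093022208
(5,2): OLD=293479291879957/4398046511104 → NEW=0, ERR=293479291879957/4398046511104
(5,3): OLD=38041928342080773/140737488355328 → NEW=255, ERR=2153868811472133/140737488355328
Output grid:
  Row 0: .#..  (3 black, running=3)
  Row 1: ..##  (2 black, running=5)
  Row 2: ##..  (2 black, running=7)
  Row 3: ..#.  (3 black, running=10)
  Row 4: #.#.  (2 black, running=12)
  Row 5: .#.#  (2 black, running=14)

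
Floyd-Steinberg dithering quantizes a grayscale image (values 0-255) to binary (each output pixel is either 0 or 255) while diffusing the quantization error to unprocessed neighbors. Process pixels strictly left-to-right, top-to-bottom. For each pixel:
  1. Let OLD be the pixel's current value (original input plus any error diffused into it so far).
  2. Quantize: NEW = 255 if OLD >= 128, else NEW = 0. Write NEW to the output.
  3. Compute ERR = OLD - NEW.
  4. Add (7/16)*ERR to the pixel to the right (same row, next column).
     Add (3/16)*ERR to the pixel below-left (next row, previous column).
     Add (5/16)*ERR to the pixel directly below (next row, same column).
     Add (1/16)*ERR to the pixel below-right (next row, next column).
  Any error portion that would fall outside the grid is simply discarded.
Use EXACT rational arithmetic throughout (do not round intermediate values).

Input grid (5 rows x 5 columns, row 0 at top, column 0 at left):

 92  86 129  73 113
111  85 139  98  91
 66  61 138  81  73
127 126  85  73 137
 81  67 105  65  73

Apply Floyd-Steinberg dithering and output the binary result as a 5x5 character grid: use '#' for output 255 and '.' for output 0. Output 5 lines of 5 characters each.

(0,0): OLD=92 → NEW=0, ERR=92
(0,1): OLD=505/4 → NEW=0, ERR=505/4
(0,2): OLD=11791/64 → NEW=255, ERR=-4529/64
(0,3): OLD=43049/1024 → NEW=0, ERR=43049/1024
(0,4): OLD=2152735/16384 → NEW=255, ERR=-2025185/16384
(1,0): OLD=10459/64 → NEW=255, ERR=-5861/64
(1,1): OLD=39357/512 → NEW=0, ERR=39357/512
(1,2): OLD=2724481/16384 → NEW=255, ERR=-1453439/16384
(1,3): OLD=2931245/65536 → NEW=0, ERR=2931245/65536
(1,4): OLD=78190567/1048576 → NEW=0, ERR=78190567/1048576
(2,0): OLD=424303/8192 → NEW=0, ERR=424303/8192
(2,1): OLD=22367413/262144 → NEW=0, ERR=22367413/262144
(2,2): OLD=674436447/4194304 → NEW=255, ERR=-395111073/4194304
(2,3): OLD=4174245293/67108864 → NEW=0, ERR=4174245293/67108864
(2,4): OLD=135625446523/1073741824 → NEW=0, ERR=135625446523/1073741824
(3,0): OLD=667667327/4194304 → NEW=255, ERR=-401880193/4194304
(3,1): OLD=3231929235/33554432 → NEW=0, ERR=3231929235/33554432
(3,2): OLD=123154972097/1073741824 → NEW=0, ERR=123154972097/1073741824
(3,3): OLD=344485347929/2147483648 → NEW=255, ERR=-203122982311/2147483648
(3,4): OLD=4775253594845/34359738368 → NEW=255, ERR=-3986479688995/34359738368
(4,0): OLD=37107123857/536870912 → NEW=0, ERR=37107123857/536870912
(4,1): OLD=2454243233809/17179869184 → NEW=255, ERR=-1926623408111/17179869184
(4,2): OLD=22008010332959/274877906944 → NEW=0, ERR=22008010332959/274877906944
(4,3): OLD=245782547194385/4398046511104 → NEW=0, ERR=245782547194385/4398046511104
(4,4): OLD=3890053286600439/70368744177664 → NEW=0, ERR=3890053286600439/70368744177664
Row 0: ..#.#
Row 1: #.#..
Row 2: ..#..
Row 3: #..##
Row 4: .#...

Answer: ..#.#
#.#..
..#..
#..##
.#...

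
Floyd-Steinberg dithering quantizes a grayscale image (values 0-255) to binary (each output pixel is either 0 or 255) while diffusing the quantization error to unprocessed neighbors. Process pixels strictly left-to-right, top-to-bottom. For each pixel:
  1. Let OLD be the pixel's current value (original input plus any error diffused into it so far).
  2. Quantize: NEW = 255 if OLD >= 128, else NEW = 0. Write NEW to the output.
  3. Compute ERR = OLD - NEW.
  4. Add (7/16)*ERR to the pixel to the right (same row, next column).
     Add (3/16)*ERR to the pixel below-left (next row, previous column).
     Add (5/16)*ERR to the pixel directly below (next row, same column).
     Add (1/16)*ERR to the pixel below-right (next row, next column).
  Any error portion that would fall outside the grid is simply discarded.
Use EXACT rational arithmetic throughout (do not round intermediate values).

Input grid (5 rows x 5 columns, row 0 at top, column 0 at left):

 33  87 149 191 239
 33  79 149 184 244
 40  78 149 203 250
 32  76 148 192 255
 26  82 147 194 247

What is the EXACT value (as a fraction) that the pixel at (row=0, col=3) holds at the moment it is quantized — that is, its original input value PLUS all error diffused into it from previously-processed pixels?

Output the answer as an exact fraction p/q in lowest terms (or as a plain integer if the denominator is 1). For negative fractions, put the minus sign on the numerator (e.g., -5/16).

(0,0): OLD=33 → NEW=0, ERR=33
(0,1): OLD=1623/16 → NEW=0, ERR=1623/16
(0,2): OLD=49505/256 → NEW=255, ERR=-15775/256
(0,3): OLD=671911/4096 → NEW=255, ERR=-372569/4096
Target (0,3): original=191, with diffused error = 671911/4096

Answer: 671911/4096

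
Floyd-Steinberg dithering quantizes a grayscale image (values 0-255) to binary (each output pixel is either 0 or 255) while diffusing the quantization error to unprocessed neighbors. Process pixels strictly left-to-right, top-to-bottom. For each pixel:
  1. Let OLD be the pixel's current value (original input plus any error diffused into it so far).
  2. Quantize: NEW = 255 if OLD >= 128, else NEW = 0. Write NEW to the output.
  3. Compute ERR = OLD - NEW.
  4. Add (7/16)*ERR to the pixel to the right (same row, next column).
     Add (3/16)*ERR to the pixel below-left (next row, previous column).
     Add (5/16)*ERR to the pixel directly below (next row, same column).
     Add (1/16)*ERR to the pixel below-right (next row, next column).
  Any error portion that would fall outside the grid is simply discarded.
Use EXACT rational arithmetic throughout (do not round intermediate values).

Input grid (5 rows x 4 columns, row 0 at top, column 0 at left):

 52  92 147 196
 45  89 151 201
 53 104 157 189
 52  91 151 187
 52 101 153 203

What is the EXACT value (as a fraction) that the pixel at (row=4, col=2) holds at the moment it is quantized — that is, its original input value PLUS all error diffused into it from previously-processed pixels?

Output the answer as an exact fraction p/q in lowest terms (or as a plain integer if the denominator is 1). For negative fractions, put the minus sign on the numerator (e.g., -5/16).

Answer: 60132969407915/274877906944

Derivation:
(0,0): OLD=52 → NEW=0, ERR=52
(0,1): OLD=459/4 → NEW=0, ERR=459/4
(0,2): OLD=12621/64 → NEW=255, ERR=-3699/64
(0,3): OLD=174811/1024 → NEW=255, ERR=-86309/1024
(1,0): OLD=5297/64 → NEW=0, ERR=5297/64
(1,1): OLD=78583/512 → NEW=255, ERR=-51977/512
(1,2): OLD=1308963/16384 → NEW=0, ERR=1308963/16384
(1,3): OLD=54002021/262144 → NEW=255, ERR=-12844699/262144
(2,0): OLD=490125/8192 → NEW=0, ERR=490125/8192
(2,1): OLD=31091327/262144 → NEW=0, ERR=31091327/262144
(2,2): OLD=114464467/524288 → NEW=255, ERR=-19228973/524288
(2,3): OLD=1364283927/8388608 → NEW=255, ERR=-774811113/8388608
(3,0): OLD=389797789/4194304 → NEW=0, ERR=389797789/4194304
(3,1): OLD=11112245955/67108864 → NEW=255, ERR=-6000514365/67108864
(3,2): OLD=97188785149/1073741824 → NEW=0, ERR=97188785149/1073741824
(3,3): OLD=3357696984427/17179869184 → NEW=255, ERR=-1023169657493/17179869184
(4,0): OLD=69016854873/1073741824 → NEW=0, ERR=69016854873/1073741824
(4,1): OLD=1064799105963/8589934592 → NEW=0, ERR=1064799105963/8589934592
(4,2): OLD=60132969407915/274877906944 → NEW=255, ERR=-9960896862805/274877906944
Target (4,2): original=153, with diffused error = 60132969407915/274877906944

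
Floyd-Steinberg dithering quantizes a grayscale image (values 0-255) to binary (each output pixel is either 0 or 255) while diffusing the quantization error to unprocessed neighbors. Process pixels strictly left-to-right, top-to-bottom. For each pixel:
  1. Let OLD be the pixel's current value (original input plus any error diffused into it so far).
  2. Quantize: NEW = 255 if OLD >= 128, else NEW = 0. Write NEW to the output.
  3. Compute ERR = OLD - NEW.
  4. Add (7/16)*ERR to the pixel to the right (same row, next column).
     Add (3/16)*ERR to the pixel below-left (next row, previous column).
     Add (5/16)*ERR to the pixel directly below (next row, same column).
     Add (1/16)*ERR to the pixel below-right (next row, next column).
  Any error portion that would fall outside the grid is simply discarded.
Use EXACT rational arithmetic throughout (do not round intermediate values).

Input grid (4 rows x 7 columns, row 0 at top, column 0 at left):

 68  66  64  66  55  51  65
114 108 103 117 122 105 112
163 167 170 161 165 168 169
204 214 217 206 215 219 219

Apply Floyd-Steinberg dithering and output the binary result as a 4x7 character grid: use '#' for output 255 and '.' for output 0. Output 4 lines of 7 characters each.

(0,0): OLD=68 → NEW=0, ERR=68
(0,1): OLD=383/4 → NEW=0, ERR=383/4
(0,2): OLD=6777/64 → NEW=0, ERR=6777/64
(0,3): OLD=115023/1024 → NEW=0, ERR=115023/1024
(0,4): OLD=1706281/16384 → NEW=0, ERR=1706281/16384
(0,5): OLD=25313311/262144 → NEW=0, ERR=25313311/262144
(0,6): OLD=449822937/4194304 → NEW=0, ERR=449822937/4194304
(1,0): OLD=9805/64 → NEW=255, ERR=-6515/64
(1,1): OLD=60155/512 → NEW=0, ERR=60155/512
(1,2): OLD=3514999/16384 → NEW=255, ERR=-662921/16384
(1,3): OLD=10521499/65536 → NEW=255, ERR=-6190181/65536
(1,4): OLD=580268321/4194304 → NEW=255, ERR=-489279199/4194304
(1,5): OLD=3716408977/33554432 → NEW=0, ERR=3716408977/33554432
(1,6): OLD=107377426271/536870912 → NEW=255, ERR=-29524656289/536870912
(2,0): OLD=1255161/8192 → NEW=255, ERR=-833799/8192
(2,1): OLD=38073059/262144 → NEW=255, ERR=-28773661/262144
(2,2): OLD=415099561/4194304 → NEW=0, ERR=415099561/4194304
(2,3): OLD=5045910369/33554432 → NEW=255, ERR=-3510469791/33554432
(2,4): OLD=26209549121/268435456 → NEW=0, ERR=26209549121/268435456
(2,5): OLD=1956153710971/8589934592 → NEW=255, ERR=-234279609989/8589934592
(2,6): OLD=20176654061837/137438953472 → NEW=255, ERR=-14870279073523/137438953472
(3,0): OLD=635909193/4194304 → NEW=255, ERR=-433638327/4194304
(3,1): OLD=4921164661/33554432 → NEW=255, ERR=-3635215499/33554432
(3,2): OLD=46722011935/268435456 → NEW=255, ERR=-21729029345/268435456
(3,3): OLD=174359071297/1073741824 → NEW=255, ERR=-99445093823/1073741824
(3,4): OLD=26572458505289/137438953472 → NEW=255, ERR=-8474474630071/137438953472
(3,5): OLD=186165426842827/1099511627776 → NEW=255, ERR=-94210038240053/1099511627776
(3,6): OLD=2568419523027221/17592186044416 → NEW=255, ERR=-1917587918298859/17592186044416
Row 0: .......
Row 1: #.###.#
Row 2: ##.#.##
Row 3: #######

Answer: .......
#.###.#
##.#.##
#######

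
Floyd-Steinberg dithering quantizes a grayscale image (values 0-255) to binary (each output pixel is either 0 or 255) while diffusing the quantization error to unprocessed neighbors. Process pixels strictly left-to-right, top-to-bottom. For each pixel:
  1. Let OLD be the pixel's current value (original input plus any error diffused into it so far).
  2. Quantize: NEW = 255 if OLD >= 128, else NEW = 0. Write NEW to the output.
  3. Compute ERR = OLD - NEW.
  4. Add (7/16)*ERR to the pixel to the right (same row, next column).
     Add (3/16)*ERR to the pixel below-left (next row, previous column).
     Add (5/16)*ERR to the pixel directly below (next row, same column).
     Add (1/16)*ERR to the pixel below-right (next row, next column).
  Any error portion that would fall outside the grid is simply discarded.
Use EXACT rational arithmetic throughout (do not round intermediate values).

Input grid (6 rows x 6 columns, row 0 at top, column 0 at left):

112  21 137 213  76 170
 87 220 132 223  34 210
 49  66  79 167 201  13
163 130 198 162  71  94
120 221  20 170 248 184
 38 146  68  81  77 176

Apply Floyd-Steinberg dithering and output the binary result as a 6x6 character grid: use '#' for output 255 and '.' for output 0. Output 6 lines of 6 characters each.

Answer: ..##.#
##.#.#
...##.
#.##..
.#.###
.#...#

Derivation:
(0,0): OLD=112 → NEW=0, ERR=112
(0,1): OLD=70 → NEW=0, ERR=70
(0,2): OLD=1341/8 → NEW=255, ERR=-699/8
(0,3): OLD=22371/128 → NEW=255, ERR=-10269/128
(0,4): OLD=83765/2048 → NEW=0, ERR=83765/2048
(0,5): OLD=6156915/32768 → NEW=255, ERR=-2198925/32768
(1,0): OLD=1081/8 → NEW=255, ERR=-959/8
(1,1): OLD=11523/64 → NEW=255, ERR=-4797/64
(1,2): OLD=125411/2048 → NEW=0, ERR=125411/2048
(1,3): OLD=1858993/8192 → NEW=255, ERR=-229967/8192
(1,4): OLD=8862277/524288 → NEW=0, ERR=8862277/524288
(1,5): OLD=1669173459/8388608 → NEW=255, ERR=-469921581/8388608
(2,0): OLD=-2575/1024 → NEW=0, ERR=-2575/1024
(2,1): OLD=1489847/32768 → NEW=0, ERR=1489847/32768
(2,2): OLD=56664893/524288 → NEW=0, ERR=56664893/524288
(2,3): OLD=891327197/4194304 → NEW=255, ERR=-178220323/4194304
(2,4): OLD=23546410015/134217728 → NEW=255, ERR=-10679110625/134217728
(2,5): OLD=-82161470519/2147483648 → NEW=0, ERR=-82161470519/2147483648
(3,0): OLD=89516485/524288 → NEW=255, ERR=-44176955/524288
(3,1): OLD=534572197/4194304 → NEW=0, ERR=534572197/4194304
(3,2): OLD=9476097809/33554432 → NEW=255, ERR=919717649/33554432
(3,3): OLD=327598074201/2147483648 → NEW=255, ERR=-220010256039/2147483648
(3,4): OLD=-146296217539/17179869184 → NEW=0, ERR=-146296217539/17179869184
(3,5): OLD=20161064749203/274877906944 → NEW=0, ERR=20161064749203/274877906944
(4,0): OLD=7889702071/67108864 → NEW=0, ERR=7889702071/67108864
(4,1): OLD=335154289015/1073741824 → NEW=255, ERR=61350123895/1073741824
(4,2): OLD=1454076346317/34359738368 → NEW=0, ERR=1454076346317/34359738368
(4,3): OLD=86100215869401/549755813888 → NEW=255, ERR=-54087516672039/549755813888
(4,4): OLD=1844054820946305/8796093022208 → NEW=255, ERR=-398948899716735/8796093022208
(4,5): OLD=26253922255855719/140737488355328 → NEW=255, ERR=-9634137274752921/140737488355328
(5,0): OLD=1468061566357/17179869184 → NEW=0, ERR=1468061566357/17179869184
(5,1): OLD=119034987079149/549755813888 → NEW=255, ERR=-21152745462291/549755813888
(5,2): OLD=217769964198795/4398046511104 → NEW=0, ERR=217769964198795/4398046511104
(5,3): OLD=9296911567308525/140737488355328 → NEW=0, ERR=9296911567308525/140737488355328
(5,4): OLD=639852494356579/8796093022208 → NEW=0, ERR=639852494356579/8796093022208
(5,5): OLD=413426377807308131/2251799813685248 → NEW=255, ERR=-160782574682430109/2251799813685248
Row 0: ..##.#
Row 1: ##.#.#
Row 2: ...##.
Row 3: #.##..
Row 4: .#.###
Row 5: .#...#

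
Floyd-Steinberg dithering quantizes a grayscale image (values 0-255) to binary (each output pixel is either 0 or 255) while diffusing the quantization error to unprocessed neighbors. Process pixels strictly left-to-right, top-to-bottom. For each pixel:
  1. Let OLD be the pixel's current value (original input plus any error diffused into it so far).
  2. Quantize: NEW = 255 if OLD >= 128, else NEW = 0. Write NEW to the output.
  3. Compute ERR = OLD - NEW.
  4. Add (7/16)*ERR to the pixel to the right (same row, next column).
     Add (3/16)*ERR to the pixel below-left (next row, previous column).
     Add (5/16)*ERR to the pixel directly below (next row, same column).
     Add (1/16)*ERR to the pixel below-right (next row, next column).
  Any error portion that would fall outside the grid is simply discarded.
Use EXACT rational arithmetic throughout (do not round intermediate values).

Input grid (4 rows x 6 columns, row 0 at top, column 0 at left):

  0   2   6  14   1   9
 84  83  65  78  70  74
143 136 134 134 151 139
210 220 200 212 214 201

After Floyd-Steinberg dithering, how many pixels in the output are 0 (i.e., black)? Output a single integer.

Answer: 13

Derivation:
(0,0): OLD=0 → NEW=0, ERR=0
(0,1): OLD=2 → NEW=0, ERR=2
(0,2): OLD=55/8 → NEW=0, ERR=55/8
(0,3): OLD=2177/128 → NEW=0, ERR=2177/128
(0,4): OLD=17287/2048 → NEW=0, ERR=17287/2048
(0,5): OLD=415921/32768 → NEW=0, ERR=415921/32768
(1,0): OLD=675/8 → NEW=0, ERR=675/8
(1,1): OLD=7797/64 → NEW=0, ERR=7797/64
(1,2): OLD=253465/2048 → NEW=0, ERR=253465/2048
(1,3): OLD=1142565/8192 → NEW=255, ERR=-946395/8192
(1,4): OLD=13389135/524288 → NEW=0, ERR=13389135/524288
(1,5): OLD=752180089/8388608 → NEW=0, ERR=752180089/8388608
(2,0): OLD=196823/1024 → NEW=255, ERR=-64297/1024
(2,1): OLD=5737005/32768 → NEW=255, ERR=-2618835/32768
(2,2): OLD=64835271/524288 → NEW=0, ERR=64835271/524288
(2,3): OLD=690064207/4194304 → NEW=255, ERR=-379483313/4194304
(2,4): OLD=17312673133/134217728 → NEW=255, ERR=-16912847507/134217728
(2,5): OLD=243712320203/2147483648 → NEW=0, ERR=243712320203/2147483648
(3,0): OLD=91956455/524288 → NEW=255, ERR=-41736985/524288
(3,1): OLD=752706907/4194304 → NEW=255, ERR=-316840613/4194304
(3,2): OLD=6161819265/33554432 → NEW=255, ERR=-2394560895/33554432
(3,3): OLD=293360785091/2147483648 → NEW=255, ERR=-254247545149/2147483648
(3,4): OLD=2378532449251/17179869184 → NEW=255, ERR=-2002334192669/17179869184
(3,5): OLD=48817768274285/274877906944 → NEW=255, ERR=-21276097996435/274877906944
Output grid:
  Row 0: ......  (6 black, running=6)
  Row 1: ...#..  (5 black, running=11)
  Row 2: ##.##.  (2 black, running=13)
  Row 3: ######  (0 black, running=13)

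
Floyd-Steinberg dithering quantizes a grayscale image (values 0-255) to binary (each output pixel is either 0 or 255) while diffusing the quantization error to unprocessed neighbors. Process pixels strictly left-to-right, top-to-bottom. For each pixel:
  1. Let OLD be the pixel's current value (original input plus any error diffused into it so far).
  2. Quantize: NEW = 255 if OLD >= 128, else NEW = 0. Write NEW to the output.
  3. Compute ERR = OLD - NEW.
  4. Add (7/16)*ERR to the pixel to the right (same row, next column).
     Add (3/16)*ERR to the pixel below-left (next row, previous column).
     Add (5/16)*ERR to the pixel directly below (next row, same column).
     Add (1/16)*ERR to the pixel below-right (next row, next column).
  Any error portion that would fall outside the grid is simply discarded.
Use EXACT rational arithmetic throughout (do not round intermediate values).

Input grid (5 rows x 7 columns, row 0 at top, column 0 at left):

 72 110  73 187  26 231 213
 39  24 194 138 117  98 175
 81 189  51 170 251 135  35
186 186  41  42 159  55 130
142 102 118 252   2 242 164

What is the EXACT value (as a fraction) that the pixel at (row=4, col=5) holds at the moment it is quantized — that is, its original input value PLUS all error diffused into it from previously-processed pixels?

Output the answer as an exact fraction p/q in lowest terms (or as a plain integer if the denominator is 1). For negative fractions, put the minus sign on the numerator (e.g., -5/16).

(0,0): OLD=72 → NEW=0, ERR=72
(0,1): OLD=283/2 → NEW=255, ERR=-227/2
(0,2): OLD=747/32 → NEW=0, ERR=747/32
(0,3): OLD=100973/512 → NEW=255, ERR=-29587/512
(0,4): OLD=5883/8192 → NEW=0, ERR=5883/8192
(0,5): OLD=30318813/131072 → NEW=255, ERR=-3104547/131072
(0,6): OLD=424961547/2097152 → NEW=255, ERR=-109812213/2097152
(1,0): OLD=1287/32 → NEW=0, ERR=1287/32
(1,1): OLD=3841/256 → NEW=0, ERR=3841/256
(1,2): OLD=1555909/8192 → NEW=255, ERR=-533051/8192
(1,3): OLD=3049625/32768 → NEW=0, ERR=3049625/32768
(1,4): OLD=314339011/2097152 → NEW=255, ERR=-220434749/2097152
(1,5): OLD=584498371/16777216 → NEW=0, ERR=584498371/16777216
(1,6): OLD=46277822861/268435456 → NEW=255, ERR=-22173218419/268435456
(2,0): OLD=394779/4096 → NEW=0, ERR=394779/4096
(2,1): OLD=29644393/131072 → NEW=255, ERR=-3778967/131072
(2,2): OLD=76419995/2097152 → NEW=0, ERR=76419995/2097152
(2,3): OLD=3208654051/16777216 → NEW=255, ERR=-1069536029/16777216
(2,4): OLD=27194030203/134217728 → NEW=255, ERR=-7031490437/134217728
(2,5): OLD=433404285393/4294967296 → NEW=0, ERR=433404285393/4294967296
(2,6): OLD=3814785792967/68719476736 → NEW=0, ERR=3814785792967/68719476736
(3,0): OLD=441898011/2097152 → NEW=255, ERR=-92875749/2097152
(3,1): OLD=2860031791/16777216 → NEW=255, ERR=-1418158289/16777216
(3,2): OLD=221614805/134217728 → NEW=0, ERR=221614805/134217728
(3,3): OLD=8190146015/536870912 → NEW=0, ERR=8190146015/536870912
(3,4): OLD=11286418140699/68719476736 → NEW=255, ERR=-6237048426981/68719476736
(3,5): OLD=29665188822705/549755813888 → NEW=0, ERR=29665188822705/549755813888
(3,6): OLD=1559215594894959/8796093022208 → NEW=255, ERR=-683788125768081/8796093022208
(4,0): OLD=30148329925/268435456 → NEW=0, ERR=30148329925/268435456
(4,1): OLD=525113903505/4294967296 → NEW=0, ERR=525113903505/4294967296
(4,2): OLD=11653668930559/68719476736 → NEW=255, ERR=-5869797637121/68719476736
(4,3): OLD=111316180844261/549755813888 → NEW=255, ERR=-28871551697179/549755813888
(4,4): OLD=-168304168463801/4398046511104 → NEW=0, ERR=-168304168463801/4398046511104
(4,5): OLD=31225722353354751/140737488355328 → NEW=255, ERR=-4662337177253889/140737488355328
Target (4,5): original=242, with diffused error = 31225722353354751/140737488355328

Answer: 31225722353354751/140737488355328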